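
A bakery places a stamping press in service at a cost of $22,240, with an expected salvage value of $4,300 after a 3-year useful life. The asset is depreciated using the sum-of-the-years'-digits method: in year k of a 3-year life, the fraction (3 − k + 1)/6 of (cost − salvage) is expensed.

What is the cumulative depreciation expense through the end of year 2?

$14,950

Depreciable base = $22,240 − $4,300 = $17,940.
Sum of the years' digits = 3+2+1 = 6.
Year 1: $17,940 × 3/6 = $8,970. Book value $13,270.
Year 2: $17,940 × 2/6 = $5,980. Book value $7,290.
Accumulated through year 2 = $22,240 − $7,290 = $14,950.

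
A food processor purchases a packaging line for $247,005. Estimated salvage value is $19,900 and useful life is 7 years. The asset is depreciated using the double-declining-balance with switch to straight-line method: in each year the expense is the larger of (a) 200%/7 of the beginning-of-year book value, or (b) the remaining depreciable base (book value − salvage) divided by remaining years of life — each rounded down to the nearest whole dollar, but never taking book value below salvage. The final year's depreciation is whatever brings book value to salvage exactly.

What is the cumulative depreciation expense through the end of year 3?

$156,987

Depreciable base = $247,005 − $19,900 = $227,105.
Year 1: DB = ⌊$247,005 × 200%/7⌋ = $70,572; SL = ⌊$227,105/7⌋ = $32,443 → take DB $70,572. Book value $176,433.
Year 2: DB = ⌊$176,433 × 200%/7⌋ = $50,409; SL = ⌊$156,533/6⌋ = $26,088 → take DB $50,409. Book value $126,024.
Year 3: DB = ⌊$126,024 × 200%/7⌋ = $36,006; SL = ⌊$106,124/5⌋ = $21,224 → take DB $36,006. Book value $90,018.
Accumulated through year 3 = $247,005 − $90,018 = $156,987.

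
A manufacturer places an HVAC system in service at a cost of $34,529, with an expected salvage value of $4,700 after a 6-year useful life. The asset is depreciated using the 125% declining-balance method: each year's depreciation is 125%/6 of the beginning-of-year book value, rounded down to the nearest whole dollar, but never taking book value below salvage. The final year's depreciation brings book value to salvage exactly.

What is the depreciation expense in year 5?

Depreciable base = $34,529 − $4,700 = $29,829.
Year 1: ⌊$34,529 × 125%/6⌋ = $7,193. Book value $27,336.
Year 2: ⌊$27,336 × 125%/6⌋ = $5,695. Book value $21,641.
Year 3: ⌊$21,641 × 125%/6⌋ = $4,508. Book value $17,133.
Year 4: ⌊$17,133 × 125%/6⌋ = $3,569. Book value $13,564.
Year 5: ⌊$13,564 × 125%/6⌋ = $2,825. Book value $10,739.

$2,825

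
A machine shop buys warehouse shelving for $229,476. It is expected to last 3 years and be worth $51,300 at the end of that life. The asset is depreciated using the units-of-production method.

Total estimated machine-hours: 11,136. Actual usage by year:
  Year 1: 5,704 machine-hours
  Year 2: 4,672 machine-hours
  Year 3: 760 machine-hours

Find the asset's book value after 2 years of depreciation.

Depreciable base = $229,476 − $51,300 = $178,176.
Rate = $178,176 / 11,136 machine-hours = $16 per machine-hour.
Year 1: 5,704 × $16 = $91,264. Book value $138,212.
Year 2: 4,672 × $16 = $74,752. Book value $63,460.

$63,460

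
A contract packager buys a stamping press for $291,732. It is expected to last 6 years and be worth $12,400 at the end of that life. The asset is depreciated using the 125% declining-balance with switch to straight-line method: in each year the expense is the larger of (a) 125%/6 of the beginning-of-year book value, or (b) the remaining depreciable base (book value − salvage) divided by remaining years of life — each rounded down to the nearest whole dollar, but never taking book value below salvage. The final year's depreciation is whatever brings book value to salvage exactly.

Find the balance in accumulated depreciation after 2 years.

Depreciable base = $291,732 − $12,400 = $279,332.
Year 1: DB = ⌊$291,732 × 125%/6⌋ = $60,777; SL = ⌊$279,332/6⌋ = $46,555 → take DB $60,777. Book value $230,955.
Year 2: DB = ⌊$230,955 × 125%/6⌋ = $48,115; SL = ⌊$218,555/5⌋ = $43,711 → take DB $48,115. Book value $182,840.
Accumulated through year 2 = $291,732 − $182,840 = $108,892.

$108,892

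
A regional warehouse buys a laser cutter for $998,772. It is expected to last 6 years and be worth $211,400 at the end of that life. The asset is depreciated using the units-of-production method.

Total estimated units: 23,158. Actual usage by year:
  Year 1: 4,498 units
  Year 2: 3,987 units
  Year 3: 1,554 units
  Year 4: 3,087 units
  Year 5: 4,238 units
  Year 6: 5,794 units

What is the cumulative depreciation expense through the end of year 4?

$446,284

Depreciable base = $998,772 − $211,400 = $787,372.
Rate = $787,372 / 23,158 units = $34 per unit.
Year 1: 4,498 × $34 = $152,932. Book value $845,840.
Year 2: 3,987 × $34 = $135,558. Book value $710,282.
Year 3: 1,554 × $34 = $52,836. Book value $657,446.
Year 4: 3,087 × $34 = $104,958. Book value $552,488.
Accumulated through year 4 = $998,772 − $552,488 = $446,284.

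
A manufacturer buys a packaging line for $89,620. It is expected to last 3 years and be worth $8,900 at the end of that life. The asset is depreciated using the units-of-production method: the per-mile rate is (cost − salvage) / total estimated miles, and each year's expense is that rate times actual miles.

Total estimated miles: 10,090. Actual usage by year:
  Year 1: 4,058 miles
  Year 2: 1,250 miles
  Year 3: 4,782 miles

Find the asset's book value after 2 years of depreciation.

Depreciable base = $89,620 − $8,900 = $80,720.
Rate = $80,720 / 10,090 miles = $8 per mile.
Year 1: 4,058 × $8 = $32,464. Book value $57,156.
Year 2: 1,250 × $8 = $10,000. Book value $47,156.

$47,156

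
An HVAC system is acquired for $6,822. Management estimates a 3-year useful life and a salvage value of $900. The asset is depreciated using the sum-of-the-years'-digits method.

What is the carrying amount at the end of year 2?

Depreciable base = $6,822 − $900 = $5,922.
Sum of the years' digits = 3+2+1 = 6.
Year 1: $5,922 × 3/6 = $2,961. Book value $3,861.
Year 2: $5,922 × 2/6 = $1,974. Book value $1,887.

$1,887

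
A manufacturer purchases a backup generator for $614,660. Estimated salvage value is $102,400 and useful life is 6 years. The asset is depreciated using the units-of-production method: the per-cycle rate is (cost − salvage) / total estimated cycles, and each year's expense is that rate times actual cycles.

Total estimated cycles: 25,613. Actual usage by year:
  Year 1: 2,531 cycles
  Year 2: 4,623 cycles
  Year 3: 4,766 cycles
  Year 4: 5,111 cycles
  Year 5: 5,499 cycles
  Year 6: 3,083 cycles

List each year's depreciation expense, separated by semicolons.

$50,620; $92,460; $95,320; $102,220; $109,980; $61,660

Depreciable base = $614,660 − $102,400 = $512,260.
Rate = $512,260 / 25,613 cycles = $20 per cycle.
Year 1: 2,531 × $20 = $50,620. Book value $564,040.
Year 2: 4,623 × $20 = $92,460. Book value $471,580.
Year 3: 4,766 × $20 = $95,320. Book value $376,260.
Year 4: 5,111 × $20 = $102,220. Book value $274,040.
Year 5: 5,499 × $20 = $109,980. Book value $164,060.
Year 6: 3,083 × $20 = $61,660. Book value $102,400.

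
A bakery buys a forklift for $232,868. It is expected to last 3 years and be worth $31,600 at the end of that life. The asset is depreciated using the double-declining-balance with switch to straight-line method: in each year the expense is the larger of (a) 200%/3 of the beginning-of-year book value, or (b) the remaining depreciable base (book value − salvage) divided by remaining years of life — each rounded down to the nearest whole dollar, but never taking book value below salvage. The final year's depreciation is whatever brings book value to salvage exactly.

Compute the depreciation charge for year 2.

Depreciable base = $232,868 − $31,600 = $201,268.
Year 1: DB = ⌊$232,868 × 200%/3⌋ = $155,245; SL = ⌊$201,268/3⌋ = $67,089 → take DB $155,245. Book value $77,623.
Year 2: DB = ⌊$77,623 × 200%/3⌋ = $51,748; SL = ⌊$46,023/2⌋ = $23,011 → take DB $51,748, capped at $46,023. Book value $31,600.

$46,023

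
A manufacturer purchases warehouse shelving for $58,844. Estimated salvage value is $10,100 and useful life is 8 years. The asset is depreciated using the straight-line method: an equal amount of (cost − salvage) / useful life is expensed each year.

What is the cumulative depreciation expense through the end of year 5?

Depreciable base = $58,844 − $10,100 = $48,744.
Annual expense = $48,744 / 8 = $6,093.
End of year 1: book value $52,751.
End of year 2: book value $46,658.
End of year 3: book value $40,565.
End of year 4: book value $34,472.
End of year 5: book value $28,379.
Accumulated through year 5 = $58,844 − $28,379 = $30,465.

$30,465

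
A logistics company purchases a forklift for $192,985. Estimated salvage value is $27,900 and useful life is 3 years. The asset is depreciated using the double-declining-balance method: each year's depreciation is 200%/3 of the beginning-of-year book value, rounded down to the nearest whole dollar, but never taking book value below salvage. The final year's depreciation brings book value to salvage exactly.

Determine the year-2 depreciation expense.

$36,429

Depreciable base = $192,985 − $27,900 = $165,085.
Year 1: ⌊$192,985 × 200%/3⌋ = $128,656. Book value $64,329.
Year 2: ⌊$64,329 × 200%/3⌋ = $42,886, capped at $36,429. Book value $27,900.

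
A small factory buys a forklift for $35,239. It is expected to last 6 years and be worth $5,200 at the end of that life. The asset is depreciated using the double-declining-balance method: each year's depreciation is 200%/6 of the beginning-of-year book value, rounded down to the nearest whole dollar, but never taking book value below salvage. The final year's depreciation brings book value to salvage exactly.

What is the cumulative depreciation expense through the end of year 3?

Depreciable base = $35,239 − $5,200 = $30,039.
Year 1: ⌊$35,239 × 200%/6⌋ = $11,746. Book value $23,493.
Year 2: ⌊$23,493 × 200%/6⌋ = $7,831. Book value $15,662.
Year 3: ⌊$15,662 × 200%/6⌋ = $5,220. Book value $10,442.
Accumulated through year 3 = $35,239 − $10,442 = $24,797.

$24,797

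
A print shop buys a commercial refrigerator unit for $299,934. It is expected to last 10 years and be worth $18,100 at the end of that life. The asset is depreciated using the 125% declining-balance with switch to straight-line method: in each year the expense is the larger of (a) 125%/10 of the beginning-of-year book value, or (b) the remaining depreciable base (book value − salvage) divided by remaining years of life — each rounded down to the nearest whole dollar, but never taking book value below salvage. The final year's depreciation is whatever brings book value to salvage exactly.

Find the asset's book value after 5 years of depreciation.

$148,696

Depreciable base = $299,934 − $18,100 = $281,834.
Year 1: DB = ⌊$299,934 × 125%/10⌋ = $37,491; SL = ⌊$281,834/10⌋ = $28,183 → take DB $37,491. Book value $262,443.
Year 2: DB = ⌊$262,443 × 125%/10⌋ = $32,805; SL = ⌊$244,343/9⌋ = $27,149 → take DB $32,805. Book value $229,638.
Year 3: DB = ⌊$229,638 × 125%/10⌋ = $28,704; SL = ⌊$211,538/8⌋ = $26,442 → take DB $28,704. Book value $200,934.
Year 4: DB = ⌊$200,934 × 125%/10⌋ = $25,116; SL = ⌊$182,834/7⌋ = $26,119 → take SL $26,119. Book value $174,815.
Year 5: DB = ⌊$174,815 × 125%/10⌋ = $21,851; SL = ⌊$156,715/6⌋ = $26,119 → take SL $26,119. Book value $148,696.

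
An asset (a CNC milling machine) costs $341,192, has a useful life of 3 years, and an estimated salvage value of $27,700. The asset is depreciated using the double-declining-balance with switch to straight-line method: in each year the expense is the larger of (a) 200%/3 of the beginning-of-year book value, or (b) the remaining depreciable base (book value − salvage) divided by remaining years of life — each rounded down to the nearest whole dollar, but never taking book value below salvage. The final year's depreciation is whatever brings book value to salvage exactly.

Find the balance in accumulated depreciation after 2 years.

$303,281

Depreciable base = $341,192 − $27,700 = $313,492.
Year 1: DB = ⌊$341,192 × 200%/3⌋ = $227,461; SL = ⌊$313,492/3⌋ = $104,497 → take DB $227,461. Book value $113,731.
Year 2: DB = ⌊$113,731 × 200%/3⌋ = $75,820; SL = ⌊$86,031/2⌋ = $43,015 → take DB $75,820. Book value $37,911.
Accumulated through year 2 = $341,192 − $37,911 = $303,281.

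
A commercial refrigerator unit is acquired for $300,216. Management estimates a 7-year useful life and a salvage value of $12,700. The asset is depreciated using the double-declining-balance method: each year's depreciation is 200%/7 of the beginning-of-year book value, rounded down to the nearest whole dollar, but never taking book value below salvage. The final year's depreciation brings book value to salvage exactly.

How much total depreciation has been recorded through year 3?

Depreciable base = $300,216 − $12,700 = $287,516.
Year 1: ⌊$300,216 × 200%/7⌋ = $85,776. Book value $214,440.
Year 2: ⌊$214,440 × 200%/7⌋ = $61,268. Book value $153,172.
Year 3: ⌊$153,172 × 200%/7⌋ = $43,763. Book value $109,409.
Accumulated through year 3 = $300,216 − $109,409 = $190,807.

$190,807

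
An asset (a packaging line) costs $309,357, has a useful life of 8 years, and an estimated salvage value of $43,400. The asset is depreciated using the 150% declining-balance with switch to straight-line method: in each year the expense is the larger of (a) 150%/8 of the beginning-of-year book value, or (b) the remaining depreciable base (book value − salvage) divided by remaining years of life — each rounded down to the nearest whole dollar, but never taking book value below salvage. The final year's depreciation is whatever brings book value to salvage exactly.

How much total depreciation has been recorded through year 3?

$143,424

Depreciable base = $309,357 − $43,400 = $265,957.
Year 1: DB = ⌊$309,357 × 150%/8⌋ = $58,004; SL = ⌊$265,957/8⌋ = $33,244 → take DB $58,004. Book value $251,353.
Year 2: DB = ⌊$251,353 × 150%/8⌋ = $47,128; SL = ⌊$207,953/7⌋ = $29,707 → take DB $47,128. Book value $204,225.
Year 3: DB = ⌊$204,225 × 150%/8⌋ = $38,292; SL = ⌊$160,825/6⌋ = $26,804 → take DB $38,292. Book value $165,933.
Accumulated through year 3 = $309,357 − $165,933 = $143,424.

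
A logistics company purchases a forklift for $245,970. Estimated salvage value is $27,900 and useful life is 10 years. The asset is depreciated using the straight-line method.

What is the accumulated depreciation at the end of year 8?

$174,456

Depreciable base = $245,970 − $27,900 = $218,070.
Annual expense = $218,070 / 10 = $21,807.
End of year 1: book value $224,163.
End of year 2: book value $202,356.
End of year 3: book value $180,549.
End of year 4: book value $158,742.
End of year 5: book value $136,935.
End of year 6: book value $115,128.
End of year 7: book value $93,321.
End of year 8: book value $71,514.
Accumulated through year 8 = $245,970 − $71,514 = $174,456.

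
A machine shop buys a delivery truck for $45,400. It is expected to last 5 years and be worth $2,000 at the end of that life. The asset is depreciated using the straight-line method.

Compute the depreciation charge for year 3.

$8,680

Depreciable base = $45,400 − $2,000 = $43,400.
Annual expense = $43,400 / 5 = $8,680.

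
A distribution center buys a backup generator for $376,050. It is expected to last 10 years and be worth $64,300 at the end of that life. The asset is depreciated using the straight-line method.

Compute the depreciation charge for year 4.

$31,175

Depreciable base = $376,050 − $64,300 = $311,750.
Annual expense = $311,750 / 10 = $31,175.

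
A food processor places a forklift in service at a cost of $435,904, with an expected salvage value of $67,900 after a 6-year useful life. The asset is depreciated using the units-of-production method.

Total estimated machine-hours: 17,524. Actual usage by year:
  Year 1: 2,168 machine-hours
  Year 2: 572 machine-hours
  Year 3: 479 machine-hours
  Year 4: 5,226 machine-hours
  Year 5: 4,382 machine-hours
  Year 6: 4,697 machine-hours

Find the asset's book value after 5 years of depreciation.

Depreciable base = $435,904 − $67,900 = $368,004.
Rate = $368,004 / 17,524 machine-hours = $21 per machine-hour.
Year 1: 2,168 × $21 = $45,528. Book value $390,376.
Year 2: 572 × $21 = $12,012. Book value $378,364.
Year 3: 479 × $21 = $10,059. Book value $368,305.
Year 4: 5,226 × $21 = $109,746. Book value $258,559.
Year 5: 4,382 × $21 = $92,022. Book value $166,537.

$166,537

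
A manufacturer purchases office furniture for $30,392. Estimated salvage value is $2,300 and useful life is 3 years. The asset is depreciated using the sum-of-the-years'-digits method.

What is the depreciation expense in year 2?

$9,364

Depreciable base = $30,392 − $2,300 = $28,092.
Sum of the years' digits = 3+2+1 = 6.
Year 1: $28,092 × 3/6 = $14,046. Book value $16,346.
Year 2: $28,092 × 2/6 = $9,364. Book value $6,982.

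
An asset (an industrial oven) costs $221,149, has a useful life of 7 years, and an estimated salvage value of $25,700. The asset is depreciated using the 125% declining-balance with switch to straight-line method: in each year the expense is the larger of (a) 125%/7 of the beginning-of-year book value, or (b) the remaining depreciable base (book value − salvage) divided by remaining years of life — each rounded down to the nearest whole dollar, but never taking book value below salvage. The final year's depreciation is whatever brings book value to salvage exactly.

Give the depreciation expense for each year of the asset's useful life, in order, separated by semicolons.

Depreciable base = $221,149 − $25,700 = $195,449.
Year 1: DB = ⌊$221,149 × 125%/7⌋ = $39,490; SL = ⌊$195,449/7⌋ = $27,921 → take DB $39,490. Book value $181,659.
Year 2: DB = ⌊$181,659 × 125%/7⌋ = $32,439; SL = ⌊$155,959/6⌋ = $25,993 → take DB $32,439. Book value $149,220.
Year 3: DB = ⌊$149,220 × 125%/7⌋ = $26,646; SL = ⌊$123,520/5⌋ = $24,704 → take DB $26,646. Book value $122,574.
Year 4: DB = ⌊$122,574 × 125%/7⌋ = $21,888; SL = ⌊$96,874/4⌋ = $24,218 → take SL $24,218. Book value $98,356.
Year 5: DB = ⌊$98,356 × 125%/7⌋ = $17,563; SL = ⌊$72,656/3⌋ = $24,218 → take SL $24,218. Book value $74,138.
Year 6: DB = ⌊$74,138 × 125%/7⌋ = $13,238; SL = ⌊$48,438/2⌋ = $24,219 → take SL $24,219. Book value $49,919.
Year 7 (final): $49,919 − $25,700 = $24,219. Book value $25,700.

$39,490; $32,439; $26,646; $24,218; $24,218; $24,219; $24,219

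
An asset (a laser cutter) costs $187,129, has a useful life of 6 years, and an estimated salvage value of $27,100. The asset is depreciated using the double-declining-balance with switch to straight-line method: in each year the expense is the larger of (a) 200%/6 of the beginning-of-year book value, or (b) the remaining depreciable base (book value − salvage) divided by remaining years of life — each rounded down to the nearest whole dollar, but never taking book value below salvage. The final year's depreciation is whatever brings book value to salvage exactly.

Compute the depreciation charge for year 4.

$18,482

Depreciable base = $187,129 − $27,100 = $160,029.
Year 1: DB = ⌊$187,129 × 200%/6⌋ = $62,376; SL = ⌊$160,029/6⌋ = $26,671 → take DB $62,376. Book value $124,753.
Year 2: DB = ⌊$124,753 × 200%/6⌋ = $41,584; SL = ⌊$97,653/5⌋ = $19,530 → take DB $41,584. Book value $83,169.
Year 3: DB = ⌊$83,169 × 200%/6⌋ = $27,723; SL = ⌊$56,069/4⌋ = $14,017 → take DB $27,723. Book value $55,446.
Year 4: DB = ⌊$55,446 × 200%/6⌋ = $18,482; SL = ⌊$28,346/3⌋ = $9,448 → take DB $18,482. Book value $36,964.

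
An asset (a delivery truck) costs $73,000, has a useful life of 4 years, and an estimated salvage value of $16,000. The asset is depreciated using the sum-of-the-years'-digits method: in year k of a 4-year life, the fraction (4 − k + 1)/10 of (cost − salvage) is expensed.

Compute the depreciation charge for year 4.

Depreciable base = $73,000 − $16,000 = $57,000.
Sum of the years' digits = 4+3+2+1 = 10.
Year 1: $57,000 × 4/10 = $22,800. Book value $50,200.
Year 2: $57,000 × 3/10 = $17,100. Book value $33,100.
Year 3: $57,000 × 2/10 = $11,400. Book value $21,700.
Year 4: $57,000 × 1/10 = $5,700. Book value $16,000.

$5,700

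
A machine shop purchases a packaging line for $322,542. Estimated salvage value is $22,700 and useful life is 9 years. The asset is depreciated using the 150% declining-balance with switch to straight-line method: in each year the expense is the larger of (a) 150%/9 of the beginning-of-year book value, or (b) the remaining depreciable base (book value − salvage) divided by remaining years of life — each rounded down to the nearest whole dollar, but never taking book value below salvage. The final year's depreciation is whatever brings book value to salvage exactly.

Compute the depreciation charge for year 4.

$31,109

Depreciable base = $322,542 − $22,700 = $299,842.
Year 1: DB = ⌊$322,542 × 150%/9⌋ = $53,757; SL = ⌊$299,842/9⌋ = $33,315 → take DB $53,757. Book value $268,785.
Year 2: DB = ⌊$268,785 × 150%/9⌋ = $44,797; SL = ⌊$246,085/8⌋ = $30,760 → take DB $44,797. Book value $223,988.
Year 3: DB = ⌊$223,988 × 150%/9⌋ = $37,331; SL = ⌊$201,288/7⌋ = $28,755 → take DB $37,331. Book value $186,657.
Year 4: DB = ⌊$186,657 × 150%/9⌋ = $31,109; SL = ⌊$163,957/6⌋ = $27,326 → take DB $31,109. Book value $155,548.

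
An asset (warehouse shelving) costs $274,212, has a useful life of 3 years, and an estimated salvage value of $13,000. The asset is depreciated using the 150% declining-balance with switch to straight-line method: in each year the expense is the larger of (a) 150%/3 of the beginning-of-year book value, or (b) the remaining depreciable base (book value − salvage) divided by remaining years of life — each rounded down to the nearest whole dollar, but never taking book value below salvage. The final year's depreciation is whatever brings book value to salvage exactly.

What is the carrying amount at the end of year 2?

$68,553

Depreciable base = $274,212 − $13,000 = $261,212.
Year 1: DB = ⌊$274,212 × 150%/3⌋ = $137,106; SL = ⌊$261,212/3⌋ = $87,070 → take DB $137,106. Book value $137,106.
Year 2: DB = ⌊$137,106 × 150%/3⌋ = $68,553; SL = ⌊$124,106/2⌋ = $62,053 → take DB $68,553. Book value $68,553.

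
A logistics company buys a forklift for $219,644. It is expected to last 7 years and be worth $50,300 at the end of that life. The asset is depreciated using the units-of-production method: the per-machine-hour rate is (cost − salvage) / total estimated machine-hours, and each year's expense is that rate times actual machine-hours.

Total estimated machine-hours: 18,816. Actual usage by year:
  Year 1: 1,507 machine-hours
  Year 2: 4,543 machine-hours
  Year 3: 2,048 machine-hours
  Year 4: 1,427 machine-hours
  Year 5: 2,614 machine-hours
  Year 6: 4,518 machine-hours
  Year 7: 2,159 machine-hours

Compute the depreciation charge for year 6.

Depreciable base = $219,644 − $50,300 = $169,344.
Rate = $169,344 / 18,816 machine-hours = $9 per machine-hour.
Year 1: 1,507 × $9 = $13,563. Book value $206,081.
Year 2: 4,543 × $9 = $40,887. Book value $165,194.
Year 3: 2,048 × $9 = $18,432. Book value $146,762.
Year 4: 1,427 × $9 = $12,843. Book value $133,919.
Year 5: 2,614 × $9 = $23,526. Book value $110,393.
Year 6: 4,518 × $9 = $40,662. Book value $69,731.

$40,662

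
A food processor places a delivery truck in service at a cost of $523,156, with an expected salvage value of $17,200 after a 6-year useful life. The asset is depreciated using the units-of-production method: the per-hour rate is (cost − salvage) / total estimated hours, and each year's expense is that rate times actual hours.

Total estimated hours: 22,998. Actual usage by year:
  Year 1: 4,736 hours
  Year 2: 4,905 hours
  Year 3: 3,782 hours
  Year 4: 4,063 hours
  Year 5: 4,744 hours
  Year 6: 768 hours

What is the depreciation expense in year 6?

$16,896

Depreciable base = $523,156 − $17,200 = $505,956.
Rate = $505,956 / 22,998 hours = $22 per hour.
Year 1: 4,736 × $22 = $104,192. Book value $418,964.
Year 2: 4,905 × $22 = $107,910. Book value $311,054.
Year 3: 3,782 × $22 = $83,204. Book value $227,850.
Year 4: 4,063 × $22 = $89,386. Book value $138,464.
Year 5: 4,744 × $22 = $104,368. Book value $34,096.
Year 6: 768 × $22 = $16,896. Book value $17,200.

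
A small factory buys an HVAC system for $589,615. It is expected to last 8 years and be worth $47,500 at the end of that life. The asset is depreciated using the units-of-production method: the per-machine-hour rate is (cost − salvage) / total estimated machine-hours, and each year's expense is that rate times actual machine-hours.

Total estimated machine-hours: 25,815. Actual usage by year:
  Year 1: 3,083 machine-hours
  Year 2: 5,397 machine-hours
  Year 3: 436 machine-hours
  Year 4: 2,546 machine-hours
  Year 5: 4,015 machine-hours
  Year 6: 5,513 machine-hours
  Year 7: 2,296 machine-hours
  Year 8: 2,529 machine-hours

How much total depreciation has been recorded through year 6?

$440,790

Depreciable base = $589,615 − $47,500 = $542,115.
Rate = $542,115 / 25,815 machine-hours = $21 per machine-hour.
Year 1: 3,083 × $21 = $64,743. Book value $524,872.
Year 2: 5,397 × $21 = $113,337. Book value $411,535.
Year 3: 436 × $21 = $9,156. Book value $402,379.
Year 4: 2,546 × $21 = $53,466. Book value $348,913.
Year 5: 4,015 × $21 = $84,315. Book value $264,598.
Year 6: 5,513 × $21 = $115,773. Book value $148,825.
Accumulated through year 6 = $589,615 − $148,825 = $440,790.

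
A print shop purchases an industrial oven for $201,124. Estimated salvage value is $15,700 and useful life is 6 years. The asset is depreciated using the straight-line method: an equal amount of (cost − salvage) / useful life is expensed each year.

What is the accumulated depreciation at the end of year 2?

$61,808

Depreciable base = $201,124 − $15,700 = $185,424.
Annual expense = $185,424 / 6 = $30,904.
End of year 1: book value $170,220.
End of year 2: book value $139,316.
Accumulated through year 2 = $201,124 − $139,316 = $61,808.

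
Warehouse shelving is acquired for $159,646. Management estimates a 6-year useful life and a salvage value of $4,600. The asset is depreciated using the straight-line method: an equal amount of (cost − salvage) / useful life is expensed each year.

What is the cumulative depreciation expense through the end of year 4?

Depreciable base = $159,646 − $4,600 = $155,046.
Annual expense = $155,046 / 6 = $25,841.
End of year 1: book value $133,805.
End of year 2: book value $107,964.
End of year 3: book value $82,123.
End of year 4: book value $56,282.
Accumulated through year 4 = $159,646 − $56,282 = $103,364.

$103,364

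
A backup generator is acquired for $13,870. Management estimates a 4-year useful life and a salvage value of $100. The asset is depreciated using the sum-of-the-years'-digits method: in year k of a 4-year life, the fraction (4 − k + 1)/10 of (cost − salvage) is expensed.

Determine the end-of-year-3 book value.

Depreciable base = $13,870 − $100 = $13,770.
Sum of the years' digits = 4+3+2+1 = 10.
Year 1: $13,770 × 4/10 = $5,508. Book value $8,362.
Year 2: $13,770 × 3/10 = $4,131. Book value $4,231.
Year 3: $13,770 × 2/10 = $2,754. Book value $1,477.

$1,477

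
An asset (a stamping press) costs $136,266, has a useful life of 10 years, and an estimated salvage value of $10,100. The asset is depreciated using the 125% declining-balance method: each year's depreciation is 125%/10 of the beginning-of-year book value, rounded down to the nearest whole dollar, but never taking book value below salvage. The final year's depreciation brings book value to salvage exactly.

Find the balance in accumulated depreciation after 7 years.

Depreciable base = $136,266 − $10,100 = $126,166.
Year 1: ⌊$136,266 × 125%/10⌋ = $17,033. Book value $119,233.
Year 2: ⌊$119,233 × 125%/10⌋ = $14,904. Book value $104,329.
Year 3: ⌊$104,329 × 125%/10⌋ = $13,041. Book value $91,288.
Year 4: ⌊$91,288 × 125%/10⌋ = $11,411. Book value $79,877.
Year 5: ⌊$79,877 × 125%/10⌋ = $9,984. Book value $69,893.
Year 6: ⌊$69,893 × 125%/10⌋ = $8,736. Book value $61,157.
Year 7: ⌊$61,157 × 125%/10⌋ = $7,644. Book value $53,513.
Accumulated through year 7 = $136,266 − $53,513 = $82,753.

$82,753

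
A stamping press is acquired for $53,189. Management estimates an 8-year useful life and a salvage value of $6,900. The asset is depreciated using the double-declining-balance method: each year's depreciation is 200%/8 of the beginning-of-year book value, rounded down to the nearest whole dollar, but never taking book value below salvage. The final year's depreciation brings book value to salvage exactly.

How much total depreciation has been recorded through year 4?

Depreciable base = $53,189 − $6,900 = $46,289.
Year 1: ⌊$53,189 × 200%/8⌋ = $13,297. Book value $39,892.
Year 2: ⌊$39,892 × 200%/8⌋ = $9,973. Book value $29,919.
Year 3: ⌊$29,919 × 200%/8⌋ = $7,479. Book value $22,440.
Year 4: ⌊$22,440 × 200%/8⌋ = $5,610. Book value $16,830.
Accumulated through year 4 = $53,189 − $16,830 = $36,359.

$36,359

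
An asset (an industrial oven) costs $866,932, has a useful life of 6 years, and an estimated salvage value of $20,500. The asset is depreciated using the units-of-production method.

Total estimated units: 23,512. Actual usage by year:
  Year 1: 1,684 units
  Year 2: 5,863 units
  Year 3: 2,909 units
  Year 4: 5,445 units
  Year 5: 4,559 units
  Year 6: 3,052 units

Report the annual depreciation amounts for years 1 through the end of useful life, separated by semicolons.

Depreciable base = $866,932 − $20,500 = $846,432.
Rate = $846,432 / 23,512 units = $36 per unit.
Year 1: 1,684 × $36 = $60,624. Book value $806,308.
Year 2: 5,863 × $36 = $211,068. Book value $595,240.
Year 3: 2,909 × $36 = $104,724. Book value $490,516.
Year 4: 5,445 × $36 = $196,020. Book value $294,496.
Year 5: 4,559 × $36 = $164,124. Book value $130,372.
Year 6: 3,052 × $36 = $109,872. Book value $20,500.

$60,624; $211,068; $104,724; $196,020; $164,124; $109,872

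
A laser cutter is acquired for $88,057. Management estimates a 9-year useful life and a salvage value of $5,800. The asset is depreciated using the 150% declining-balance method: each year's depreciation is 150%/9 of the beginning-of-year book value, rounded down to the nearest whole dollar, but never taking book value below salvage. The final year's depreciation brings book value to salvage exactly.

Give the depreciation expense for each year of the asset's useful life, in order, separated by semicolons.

$14,676; $12,230; $10,191; $8,493; $7,077; $5,898; $4,915; $4,096; $14,681

Depreciable base = $88,057 − $5,800 = $82,257.
Year 1: ⌊$88,057 × 150%/9⌋ = $14,676. Book value $73,381.
Year 2: ⌊$73,381 × 150%/9⌋ = $12,230. Book value $61,151.
Year 3: ⌊$61,151 × 150%/9⌋ = $10,191. Book value $50,960.
Year 4: ⌊$50,960 × 150%/9⌋ = $8,493. Book value $42,467.
Year 5: ⌊$42,467 × 150%/9⌋ = $7,077. Book value $35,390.
Year 6: ⌊$35,390 × 150%/9⌋ = $5,898. Book value $29,492.
Year 7: ⌊$29,492 × 150%/9⌋ = $4,915. Book value $24,577.
Year 8: ⌊$24,577 × 150%/9⌋ = $4,096. Book value $20,481.
Year 9 (final): $20,481 − $5,800 = $14,681. Book value $5,800.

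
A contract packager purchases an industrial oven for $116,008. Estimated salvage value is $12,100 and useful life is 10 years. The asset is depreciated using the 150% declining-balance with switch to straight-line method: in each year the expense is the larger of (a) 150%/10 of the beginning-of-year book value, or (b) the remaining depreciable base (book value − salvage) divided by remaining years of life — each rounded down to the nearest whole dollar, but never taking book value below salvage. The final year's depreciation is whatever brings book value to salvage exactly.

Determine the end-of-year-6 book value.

Depreciable base = $116,008 − $12,100 = $103,908.
Year 1: DB = ⌊$116,008 × 150%/10⌋ = $17,401; SL = ⌊$103,908/10⌋ = $10,390 → take DB $17,401. Book value $98,607.
Year 2: DB = ⌊$98,607 × 150%/10⌋ = $14,791; SL = ⌊$86,507/9⌋ = $9,611 → take DB $14,791. Book value $83,816.
Year 3: DB = ⌊$83,816 × 150%/10⌋ = $12,572; SL = ⌊$71,716/8⌋ = $8,964 → take DB $12,572. Book value $71,244.
Year 4: DB = ⌊$71,244 × 150%/10⌋ = $10,686; SL = ⌊$59,144/7⌋ = $8,449 → take DB $10,686. Book value $60,558.
Year 5: DB = ⌊$60,558 × 150%/10⌋ = $9,083; SL = ⌊$48,458/6⌋ = $8,076 → take DB $9,083. Book value $51,475.
Year 6: DB = ⌊$51,475 × 150%/10⌋ = $7,721; SL = ⌊$39,375/5⌋ = $7,875 → take SL $7,875. Book value $43,600.

$43,600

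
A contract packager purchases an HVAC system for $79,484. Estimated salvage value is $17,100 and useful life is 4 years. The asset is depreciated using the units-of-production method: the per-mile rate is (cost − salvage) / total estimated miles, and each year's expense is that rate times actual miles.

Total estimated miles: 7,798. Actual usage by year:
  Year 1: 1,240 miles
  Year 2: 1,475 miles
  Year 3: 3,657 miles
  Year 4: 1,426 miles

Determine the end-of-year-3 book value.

Depreciable base = $79,484 − $17,100 = $62,384.
Rate = $62,384 / 7,798 miles = $8 per mile.
Year 1: 1,240 × $8 = $9,920. Book value $69,564.
Year 2: 1,475 × $8 = $11,800. Book value $57,764.
Year 3: 3,657 × $8 = $29,256. Book value $28,508.

$28,508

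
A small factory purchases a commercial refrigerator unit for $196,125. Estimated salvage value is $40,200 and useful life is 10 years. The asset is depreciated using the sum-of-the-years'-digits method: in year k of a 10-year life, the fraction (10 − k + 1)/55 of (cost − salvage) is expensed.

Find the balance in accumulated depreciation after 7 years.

Depreciable base = $196,125 − $40,200 = $155,925.
Sum of the years' digits = 10+9+8+7+6+5+4+3+2+1 = 55.
Year 1: $155,925 × 10/55 = $28,350. Book value $167,775.
Year 2: $155,925 × 9/55 = $25,515. Book value $142,260.
Year 3: $155,925 × 8/55 = $22,680. Book value $119,580.
Year 4: $155,925 × 7/55 = $19,845. Book value $99,735.
Year 5: $155,925 × 6/55 = $17,010. Book value $82,725.
Year 6: $155,925 × 5/55 = $14,175. Book value $68,550.
Year 7: $155,925 × 4/55 = $11,340. Book value $57,210.
Accumulated through year 7 = $196,125 − $57,210 = $138,915.

$138,915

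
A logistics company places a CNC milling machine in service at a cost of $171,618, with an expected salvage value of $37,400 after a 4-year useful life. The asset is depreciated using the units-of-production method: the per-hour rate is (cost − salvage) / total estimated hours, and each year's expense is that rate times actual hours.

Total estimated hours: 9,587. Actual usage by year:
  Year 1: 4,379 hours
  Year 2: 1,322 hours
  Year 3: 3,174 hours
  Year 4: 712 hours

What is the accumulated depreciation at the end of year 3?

$124,250

Depreciable base = $171,618 − $37,400 = $134,218.
Rate = $134,218 / 9,587 hours = $14 per hour.
Year 1: 4,379 × $14 = $61,306. Book value $110,312.
Year 2: 1,322 × $14 = $18,508. Book value $91,804.
Year 3: 3,174 × $14 = $44,436. Book value $47,368.
Accumulated through year 3 = $171,618 − $47,368 = $124,250.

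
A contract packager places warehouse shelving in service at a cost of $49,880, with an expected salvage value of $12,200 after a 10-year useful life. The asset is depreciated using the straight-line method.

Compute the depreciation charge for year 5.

$3,768

Depreciable base = $49,880 − $12,200 = $37,680.
Annual expense = $37,680 / 10 = $3,768.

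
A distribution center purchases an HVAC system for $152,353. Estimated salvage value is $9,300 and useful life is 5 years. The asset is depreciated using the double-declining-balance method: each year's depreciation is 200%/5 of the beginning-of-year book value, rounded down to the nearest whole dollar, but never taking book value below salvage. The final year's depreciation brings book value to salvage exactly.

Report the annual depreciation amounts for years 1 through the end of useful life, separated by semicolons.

$60,941; $36,564; $21,939; $13,163; $10,446

Depreciable base = $152,353 − $9,300 = $143,053.
Year 1: ⌊$152,353 × 200%/5⌋ = $60,941. Book value $91,412.
Year 2: ⌊$91,412 × 200%/5⌋ = $36,564. Book value $54,848.
Year 3: ⌊$54,848 × 200%/5⌋ = $21,939. Book value $32,909.
Year 4: ⌊$32,909 × 200%/5⌋ = $13,163. Book value $19,746.
Year 5 (final): $19,746 − $9,300 = $10,446. Book value $9,300.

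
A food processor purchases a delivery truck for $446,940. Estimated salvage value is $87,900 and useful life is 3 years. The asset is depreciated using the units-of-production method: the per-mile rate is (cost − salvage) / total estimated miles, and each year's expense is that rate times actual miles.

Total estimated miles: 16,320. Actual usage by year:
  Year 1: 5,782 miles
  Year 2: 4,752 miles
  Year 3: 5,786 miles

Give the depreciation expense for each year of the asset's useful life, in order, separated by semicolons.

Depreciable base = $446,940 − $87,900 = $359,040.
Rate = $359,040 / 16,320 miles = $22 per mile.
Year 1: 5,782 × $22 = $127,204. Book value $319,736.
Year 2: 4,752 × $22 = $104,544. Book value $215,192.
Year 3: 5,786 × $22 = $127,292. Book value $87,900.

$127,204; $104,544; $127,292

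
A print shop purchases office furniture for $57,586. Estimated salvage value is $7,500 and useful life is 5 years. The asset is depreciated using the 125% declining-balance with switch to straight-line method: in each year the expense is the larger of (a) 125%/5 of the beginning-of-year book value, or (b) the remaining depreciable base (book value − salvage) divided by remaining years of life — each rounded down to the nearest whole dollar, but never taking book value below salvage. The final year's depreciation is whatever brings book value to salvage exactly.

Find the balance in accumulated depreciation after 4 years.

Depreciable base = $57,586 − $7,500 = $50,086.
Year 1: DB = ⌊$57,586 × 125%/5⌋ = $14,396; SL = ⌊$50,086/5⌋ = $10,017 → take DB $14,396. Book value $43,190.
Year 2: DB = ⌊$43,190 × 125%/5⌋ = $10,797; SL = ⌊$35,690/4⌋ = $8,922 → take DB $10,797. Book value $32,393.
Year 3: DB = ⌊$32,393 × 125%/5⌋ = $8,098; SL = ⌊$24,893/3⌋ = $8,297 → take SL $8,297. Book value $24,096.
Year 4: DB = ⌊$24,096 × 125%/5⌋ = $6,024; SL = ⌊$16,596/2⌋ = $8,298 → take SL $8,298. Book value $15,798.
Accumulated through year 4 = $57,586 − $15,798 = $41,788.

$41,788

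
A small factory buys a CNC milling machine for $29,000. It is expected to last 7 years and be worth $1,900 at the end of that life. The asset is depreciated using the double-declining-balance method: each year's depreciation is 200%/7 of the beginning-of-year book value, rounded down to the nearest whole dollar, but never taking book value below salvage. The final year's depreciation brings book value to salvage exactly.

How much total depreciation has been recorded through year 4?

Depreciable base = $29,000 − $1,900 = $27,100.
Year 1: ⌊$29,000 × 200%/7⌋ = $8,285. Book value $20,715.
Year 2: ⌊$20,715 × 200%/7⌋ = $5,918. Book value $14,797.
Year 3: ⌊$14,797 × 200%/7⌋ = $4,227. Book value $10,570.
Year 4: ⌊$10,570 × 200%/7⌋ = $3,020. Book value $7,550.
Accumulated through year 4 = $29,000 − $7,550 = $21,450.

$21,450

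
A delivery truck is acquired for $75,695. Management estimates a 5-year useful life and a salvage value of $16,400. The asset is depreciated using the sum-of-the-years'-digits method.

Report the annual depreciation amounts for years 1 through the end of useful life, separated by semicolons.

Depreciable base = $75,695 − $16,400 = $59,295.
Sum of the years' digits = 5+4+3+2+1 = 15.
Year 1: $59,295 × 5/15 = $19,765. Book value $55,930.
Year 2: $59,295 × 4/15 = $15,812. Book value $40,118.
Year 3: $59,295 × 3/15 = $11,859. Book value $28,259.
Year 4: $59,295 × 2/15 = $7,906. Book value $20,353.
Year 5: $59,295 × 1/15 = $3,953. Book value $16,400.

$19,765; $15,812; $11,859; $7,906; $3,953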